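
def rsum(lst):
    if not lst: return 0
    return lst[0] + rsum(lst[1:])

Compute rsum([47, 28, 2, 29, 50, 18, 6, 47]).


rsum([47, 28, 2, 29, 50, 18, 6, 47]) = 47 + rsum([28, 2, 29, 50, 18, 6, 47])
rsum([28, 2, 29, 50, 18, 6, 47]) = 28 + rsum([2, 29, 50, 18, 6, 47])
rsum([2, 29, 50, 18, 6, 47]) = 2 + rsum([29, 50, 18, 6, 47])
rsum([29, 50, 18, 6, 47]) = 29 + rsum([50, 18, 6, 47])
rsum([50, 18, 6, 47]) = 50 + rsum([18, 6, 47])
rsum([18, 6, 47]) = 18 + rsum([6, 47])
rsum([6, 47]) = 6 + rsum([47])
rsum([47]) = 47 + rsum([])
rsum([]) = 0  (base case)
Total: 47 + 28 + 2 + 29 + 50 + 18 + 6 + 47 + 0 = 227

227


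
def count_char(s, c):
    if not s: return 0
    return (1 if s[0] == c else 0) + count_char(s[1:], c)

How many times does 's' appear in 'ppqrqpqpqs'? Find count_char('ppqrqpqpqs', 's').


s[0]='p' != 's' -> 0
s[0]='p' != 's' -> 0
s[0]='q' != 's' -> 0
s[0]='r' != 's' -> 0
s[0]='q' != 's' -> 0
s[0]='p' != 's' -> 0
s[0]='q' != 's' -> 0
s[0]='p' != 's' -> 0
s[0]='q' != 's' -> 0
s[0]='s' == 's' -> 1
Sum: 0 + 0 + 0 + 0 + 0 + 0 + 0 + 0 + 0 + 1 = 1

1


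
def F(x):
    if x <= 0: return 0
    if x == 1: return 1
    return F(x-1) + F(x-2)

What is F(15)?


Computing F(15) bottom-up:
F(0) = 0
F(1) = 1
F(2) = F(1) + F(0) = 1 + 0 = 1
F(3) = F(2) + F(1) = 1 + 1 = 2
F(4) = F(3) + F(2) = 2 + 1 = 3
F(5) = F(4) + F(3) = 3 + 2 = 5
F(6) = F(5) + F(4) = 5 + 3 = 8
F(7) = F(6) + F(5) = 8 + 5 = 13
F(8) = F(7) + F(6) = 13 + 8 = 21
F(9) = F(8) + F(7) = 21 + 13 = 34
F(10) = F(9) + F(8) = 34 + 21 = 55
F(11) = F(10) + F(9) = 55 + 34 = 89
F(12) = F(11) + F(10) = 89 + 55 = 144
F(13) = F(12) + F(11) = 144 + 89 = 233
F(14) = F(13) + F(12) = 233 + 144 = 377
F(15) = F(14) + F(13) = 377 + 233 = 610

610


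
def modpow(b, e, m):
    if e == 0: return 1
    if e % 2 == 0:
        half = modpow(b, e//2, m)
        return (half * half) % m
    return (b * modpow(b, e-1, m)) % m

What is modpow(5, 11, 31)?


modpow(5, 11, 31): e is odd, compute modpow(5, 10, 31)
  modpow(5, 10, 31): e is even, compute modpow(5, 5, 31)
    modpow(5, 5, 31): e is odd, compute modpow(5, 4, 31)
      modpow(5, 4, 31): e is even, compute modpow(5, 2, 31)
        modpow(5, 2, 31): e is even, compute modpow(5, 1, 31)
          modpow(5, 1, 31): e is odd, compute modpow(5, 0, 31)
          modpow(5, 0, 31) = 1
          (5 * 1) % 31 = 5
        half=5, (5*5) % 31 = 25
      half=25, (25*25) % 31 = 5
    (5 * 5) % 31 = 25
  half=25, (25*25) % 31 = 5
(5 * 5) % 31 = 25

25


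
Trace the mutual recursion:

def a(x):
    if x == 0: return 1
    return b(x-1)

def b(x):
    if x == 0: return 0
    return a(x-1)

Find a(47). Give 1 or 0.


a(47) = b(46)
b(46) = a(45)
a(45) = b(44)
b(44) = a(43)
a(43) = b(42)
b(42) = a(41)
a(41) = b(40)
b(40) = a(39)
a(39) = b(38)
b(38) = a(37)
a(37) = b(36)
b(36) = a(35)
a(35) = b(34)
b(34) = a(33)
a(33) = b(32)
b(32) = a(31)
a(31) = b(30)
b(30) = a(29)
a(29) = b(28)
b(28) = a(27)
a(27) = b(26)
b(26) = a(25)
a(25) = b(24)
b(24) = a(23)
a(23) = b(22)
b(22) = a(21)
a(21) = b(20)
b(20) = a(19)
a(19) = b(18)
b(18) = a(17)
a(17) = b(16)
b(16) = a(15)
a(15) = b(14)
b(14) = a(13)
a(13) = b(12)
b(12) = a(11)
a(11) = b(10)
b(10) = a(9)
a(9) = b(8)
b(8) = a(7)
a(7) = b(6)
b(6) = a(5)
a(5) = b(4)
b(4) = a(3)
a(3) = b(2)
b(2) = a(1)
a(1) = b(0)
b(0) = 0  (base case)
Result: 0

0


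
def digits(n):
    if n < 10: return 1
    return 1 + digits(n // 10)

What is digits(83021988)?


digits(83021988) = 1 + digits(8302198)
digits(8302198) = 1 + digits(830219)
digits(830219) = 1 + digits(83021)
digits(83021) = 1 + digits(8302)
digits(8302) = 1 + digits(830)
digits(830) = 1 + digits(83)
digits(83) = 1 + digits(8)
digits(8) = 1  (base case: 8 < 10)
Unwinding: 1 + 1 + 1 + 1 + 1 + 1 + 1 + 1 = 8

8


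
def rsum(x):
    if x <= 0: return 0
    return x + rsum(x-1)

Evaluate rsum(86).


rsum(86)
= 86 + 85 + 84 + 83 + 82 + 81 + 80 + 79 + 78 + 77 + 76 + 75 + 74 + 73 + 72 + 71 + 70 + 69 + 68 + 67 + 66 + 65 + 64 + 63 + 62 + 61 + 60 + 59 + 58 + 57 + 56 + 55 + 54 + 53 + 52 + 51 + 50 + 49 + 48 + 47 + 46 + 45 + 44 + 43 + 42 + 41 + 40 + 39 + 38 + 37 + 36 + 35 + 34 + 33 + 32 + 31 + 30 + 29 + 28 + 27 + 26 + 25 + 24 + 23 + 22 + 21 + 20 + 19 + 18 + 17 + 16 + 15 + 14 + 13 + 12 + 11 + 10 + 9 + 8 + 7 + 6 + 5 + 4 + 3 + 2 + 1 + rsum(0)
= 86 + 85 + 84 + 83 + 82 + 81 + 80 + 79 + 78 + 77 + 76 + 75 + 74 + 73 + 72 + 71 + 70 + 69 + 68 + 67 + 66 + 65 + 64 + 63 + 62 + 61 + 60 + 59 + 58 + 57 + 56 + 55 + 54 + 53 + 52 + 51 + 50 + 49 + 48 + 47 + 46 + 45 + 44 + 43 + 42 + 41 + 40 + 39 + 38 + 37 + 36 + 35 + 34 + 33 + 32 + 31 + 30 + 29 + 28 + 27 + 26 + 25 + 24 + 23 + 22 + 21 + 20 + 19 + 18 + 17 + 16 + 15 + 14 + 13 + 12 + 11 + 10 + 9 + 8 + 7 + 6 + 5 + 4 + 3 + 2 + 1 + 0
= 3741

3741


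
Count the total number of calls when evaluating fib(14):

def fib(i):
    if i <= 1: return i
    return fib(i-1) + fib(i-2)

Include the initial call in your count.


Let C(n) = total calls for fib(n)
C(0) = 1, C(1) = 1
C(2) = 1 + C(1) + C(0) = 1 + 1 + 1 = 3
C(3) = 1 + C(2) + C(1) = 1 + 3 + 1 = 5
C(4) = 1 + C(3) + C(2) = 1 + 5 + 3 = 9
C(5) = 1 + C(4) + C(3) = 1 + 9 + 5 = 15
C(6) = 1 + C(5) + C(4) = 1 + 15 + 9 = 25
C(7) = 1 + C(6) + C(5) = 1 + 25 + 15 = 41
C(8) = 1 + C(7) + C(6) = 1 + 41 + 25 = 67
C(9) = 1 + C(8) + C(7) = 1 + 67 + 41 = 109
C(10) = 1 + C(9) + C(8) = 1 + 109 + 67 = 177
C(11) = 1 + C(10) + C(9) = 1 + 177 + 109 = 287
C(12) = 1 + C(11) + C(10) = 1 + 287 + 177 = 465
C(13) = 1 + C(12) + C(11) = 1 + 465 + 287 = 753
C(14) = 1 + C(13) + C(12) = 1 + 753 + 465 = 1219

1219


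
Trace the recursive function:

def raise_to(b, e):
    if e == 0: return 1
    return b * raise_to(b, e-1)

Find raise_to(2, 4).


raise_to(2, 4)
= 2 * raise_to(2, 3)
= 2 * 2 * raise_to(2, 2)
= 2 * 2 * 2 * raise_to(2, 1)
= 2 * 2 * 2 * 2 * raise_to(2, 0)
= 2 * 2 * 2 * 2 * 1
= 16

16


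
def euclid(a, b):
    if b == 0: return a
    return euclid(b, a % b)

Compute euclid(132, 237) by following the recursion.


euclid(132, 237) = euclid(237, 132)
euclid(237, 132) = euclid(132, 105)
euclid(132, 105) = euclid(105, 27)
euclid(105, 27) = euclid(27, 24)
euclid(27, 24) = euclid(24, 3)
euclid(24, 3) = euclid(3, 0)
euclid(3, 0) = 3  (base case)

3


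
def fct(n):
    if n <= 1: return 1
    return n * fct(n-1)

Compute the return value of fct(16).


fct(16)
= 16 * fct(15)
= 16 * 15 * fct(14)
= 16 * 15 * 14 * fct(13)
= 16 * 15 * 14 * 13 * fct(12)
= 16 * 15 * 14 * 13 * 12 * fct(11)
= 16 * 15 * 14 * 13 * 12 * 11 * fct(10)
= 16 * 15 * 14 * 13 * 12 * 11 * 10 * fct(9)
= 16 * 15 * 14 * 13 * 12 * 11 * 10 * 9 * fct(8)
= 16 * 15 * 14 * 13 * 12 * 11 * 10 * 9 * 8 * fct(7)
= 16 * 15 * 14 * 13 * 12 * 11 * 10 * 9 * 8 * 7 * fct(6)
= 16 * 15 * 14 * 13 * 12 * 11 * 10 * 9 * 8 * 7 * 6 * fct(5)
= 16 * 15 * 14 * 13 * 12 * 11 * 10 * 9 * 8 * 7 * 6 * 5 * fct(4)
= 16 * 15 * 14 * 13 * 12 * 11 * 10 * 9 * 8 * 7 * 6 * 5 * 4 * fct(3)
= 16 * 15 * 14 * 13 * 12 * 11 * 10 * 9 * 8 * 7 * 6 * 5 * 4 * 3 * fct(2)
= 16 * 15 * 14 * 13 * 12 * 11 * 10 * 9 * 8 * 7 * 6 * 5 * 4 * 3 * 2 * fct(1)
= 16 * 15 * 14 * 13 * 12 * 11 * 10 * 9 * 8 * 7 * 6 * 5 * 4 * 3 * 2 * 1
= 20922789888000

20922789888000


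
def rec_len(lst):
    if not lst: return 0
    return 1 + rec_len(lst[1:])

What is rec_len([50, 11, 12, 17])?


rec_len([50, 11, 12, 17]) = 1 + rec_len([11, 12, 17])
rec_len([11, 12, 17]) = 1 + rec_len([12, 17])
rec_len([12, 17]) = 1 + rec_len([17])
rec_len([17]) = 1 + rec_len([])
rec_len([]) = 0  (base case)
Unwinding: 1 + 1 + 1 + 1 + 0 = 4

4


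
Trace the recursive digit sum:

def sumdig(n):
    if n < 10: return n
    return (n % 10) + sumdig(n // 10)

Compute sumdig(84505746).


sumdig(84505746) = 6 + sumdig(8450574)
sumdig(8450574) = 4 + sumdig(845057)
sumdig(845057) = 7 + sumdig(84505)
sumdig(84505) = 5 + sumdig(8450)
sumdig(8450) = 0 + sumdig(845)
sumdig(845) = 5 + sumdig(84)
sumdig(84) = 4 + sumdig(8)
sumdig(8) = 8  (base case)
Total: 6 + 4 + 7 + 5 + 0 + 5 + 4 + 8 = 39

39


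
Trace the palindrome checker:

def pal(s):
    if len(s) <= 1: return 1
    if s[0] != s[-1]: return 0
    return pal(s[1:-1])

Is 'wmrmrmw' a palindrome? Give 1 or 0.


pal('wmrmrmw'): s[0]='w' == s[-1]='w' -> check pal('mrmrm')
pal('mrmrm'): s[0]='m' == s[-1]='m' -> check pal('rmr')
pal('rmr'): s[0]='r' == s[-1]='r' -> check pal('m')
pal('m'): len <= 1 -> return 1  (base case)
Result: 1 (palindrome)

1


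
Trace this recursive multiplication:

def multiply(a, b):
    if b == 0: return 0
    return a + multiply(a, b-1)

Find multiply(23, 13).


multiply(23, 13) = 23 + multiply(23, 12)
multiply(23, 12) = 23 + multiply(23, 11)
multiply(23, 11) = 23 + multiply(23, 10)
multiply(23, 10) = 23 + multiply(23, 9)
multiply(23, 9) = 23 + multiply(23, 8)
multiply(23, 8) = 23 + multiply(23, 7)
multiply(23, 7) = 23 + multiply(23, 6)
multiply(23, 6) = 23 + multiply(23, 5)
multiply(23, 5) = 23 + multiply(23, 4)
multiply(23, 4) = 23 + multiply(23, 3)
multiply(23, 3) = 23 + multiply(23, 2)
multiply(23, 2) = 23 + multiply(23, 1)
multiply(23, 1) = 23 + multiply(23, 0)
multiply(23, 0) = 0  (base case)
Total: 23 + 23 + 23 + 23 + 23 + 23 + 23 + 23 + 23 + 23 + 23 + 23 + 23 + 0 = 299

299


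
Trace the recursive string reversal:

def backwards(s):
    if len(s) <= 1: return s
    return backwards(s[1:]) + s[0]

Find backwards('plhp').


backwards('plhp') = backwards('lhp') + 'p'
backwards('lhp') = backwards('hp') + 'l'
backwards('hp') = backwards('p') + 'h'
backwards('p') = 'p'  (base case)
Concatenating: 'p' + 'h' + 'l' + 'p' = 'phlp'

phlp


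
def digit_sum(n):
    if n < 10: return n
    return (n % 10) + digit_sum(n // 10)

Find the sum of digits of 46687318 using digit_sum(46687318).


digit_sum(46687318) = 8 + digit_sum(4668731)
digit_sum(4668731) = 1 + digit_sum(466873)
digit_sum(466873) = 3 + digit_sum(46687)
digit_sum(46687) = 7 + digit_sum(4668)
digit_sum(4668) = 8 + digit_sum(466)
digit_sum(466) = 6 + digit_sum(46)
digit_sum(46) = 6 + digit_sum(4)
digit_sum(4) = 4  (base case)
Total: 8 + 1 + 3 + 7 + 8 + 6 + 6 + 4 = 43

43


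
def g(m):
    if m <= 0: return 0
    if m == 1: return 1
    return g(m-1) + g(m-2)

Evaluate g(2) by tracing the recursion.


Computing g(2) bottom-up:
g(0) = 0
g(1) = 1
g(2) = g(1) + g(0) = 1 + 0 = 1

1


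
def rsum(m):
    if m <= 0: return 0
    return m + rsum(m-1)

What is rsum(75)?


rsum(75)
= 75 + 74 + 73 + 72 + 71 + 70 + 69 + 68 + 67 + 66 + 65 + 64 + 63 + 62 + 61 + 60 + 59 + 58 + 57 + 56 + 55 + 54 + 53 + 52 + 51 + 50 + 49 + 48 + 47 + 46 + 45 + 44 + 43 + 42 + 41 + 40 + 39 + 38 + 37 + 36 + 35 + 34 + 33 + 32 + 31 + 30 + 29 + 28 + 27 + 26 + 25 + 24 + 23 + 22 + 21 + 20 + 19 + 18 + 17 + 16 + 15 + 14 + 13 + 12 + 11 + 10 + 9 + 8 + 7 + 6 + 5 + 4 + 3 + 2 + 1 + rsum(0)
= 75 + 74 + 73 + 72 + 71 + 70 + 69 + 68 + 67 + 66 + 65 + 64 + 63 + 62 + 61 + 60 + 59 + 58 + 57 + 56 + 55 + 54 + 53 + 52 + 51 + 50 + 49 + 48 + 47 + 46 + 45 + 44 + 43 + 42 + 41 + 40 + 39 + 38 + 37 + 36 + 35 + 34 + 33 + 32 + 31 + 30 + 29 + 28 + 27 + 26 + 25 + 24 + 23 + 22 + 21 + 20 + 19 + 18 + 17 + 16 + 15 + 14 + 13 + 12 + 11 + 10 + 9 + 8 + 7 + 6 + 5 + 4 + 3 + 2 + 1 + 0
= 2850

2850


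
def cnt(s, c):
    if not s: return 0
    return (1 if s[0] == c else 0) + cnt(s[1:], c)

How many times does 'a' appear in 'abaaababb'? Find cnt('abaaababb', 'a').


s[0]='a' == 'a' -> 1
s[0]='b' != 'a' -> 0
s[0]='a' == 'a' -> 1
s[0]='a' == 'a' -> 1
s[0]='a' == 'a' -> 1
s[0]='b' != 'a' -> 0
s[0]='a' == 'a' -> 1
s[0]='b' != 'a' -> 0
s[0]='b' != 'a' -> 0
Sum: 1 + 0 + 1 + 1 + 1 + 0 + 1 + 0 + 0 = 5

5


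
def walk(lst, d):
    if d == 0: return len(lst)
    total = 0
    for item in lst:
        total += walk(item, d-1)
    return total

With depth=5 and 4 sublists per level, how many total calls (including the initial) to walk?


At depth 0 (root): 1 call
At depth 1: each of 1 parents calls walk on 4 children = 4 calls
At depth 2: each of 4 parents calls walk on 4 children = 16 calls
At depth 3: each of 16 parents calls walk on 4 children = 64 calls
At depth 4: each of 64 parents calls walk on 4 children = 256 calls
At depth 5: each of 256 parents calls walk on 4 children = 1024 calls
Total: 1 + 4 + 16 + 64 + 256 + 1024 = 1365

1365


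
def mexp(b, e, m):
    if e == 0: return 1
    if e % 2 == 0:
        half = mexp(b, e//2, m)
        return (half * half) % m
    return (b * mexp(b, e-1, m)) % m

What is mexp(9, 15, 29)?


mexp(9, 15, 29): e is odd, compute mexp(9, 14, 29)
  mexp(9, 14, 29): e is even, compute mexp(9, 7, 29)
    mexp(9, 7, 29): e is odd, compute mexp(9, 6, 29)
      mexp(9, 6, 29): e is even, compute mexp(9, 3, 29)
        mexp(9, 3, 29): e is odd, compute mexp(9, 2, 29)
          mexp(9, 2, 29): e is even, compute mexp(9, 1, 29)
          mexp(9, 1, 29): e is odd, compute mexp(9, 0, 29)
          mexp(9, 0, 29) = 1
          (9 * 1) % 29 = 9
          half=9, (9*9) % 29 = 23
        (9 * 23) % 29 = 4
      half=4, (4*4) % 29 = 16
    (9 * 16) % 29 = 28
  half=28, (28*28) % 29 = 1
(9 * 1) % 29 = 9

9


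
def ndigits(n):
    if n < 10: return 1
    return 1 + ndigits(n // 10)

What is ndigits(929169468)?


ndigits(929169468) = 1 + ndigits(92916946)
ndigits(92916946) = 1 + ndigits(9291694)
ndigits(9291694) = 1 + ndigits(929169)
ndigits(929169) = 1 + ndigits(92916)
ndigits(92916) = 1 + ndigits(9291)
ndigits(9291) = 1 + ndigits(929)
ndigits(929) = 1 + ndigits(92)
ndigits(92) = 1 + ndigits(9)
ndigits(9) = 1  (base case: 9 < 10)
Unwinding: 1 + 1 + 1 + 1 + 1 + 1 + 1 + 1 + 1 = 9

9


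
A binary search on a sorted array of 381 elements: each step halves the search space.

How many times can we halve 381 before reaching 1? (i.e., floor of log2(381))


381 / 2 = 190
190 / 2 = 95
95 / 2 = 47
47 / 2 = 23
23 / 2 = 11
11 / 2 = 5
5 / 2 = 2
2 / 2 = 1
Reached 1 after 8 halvings

8


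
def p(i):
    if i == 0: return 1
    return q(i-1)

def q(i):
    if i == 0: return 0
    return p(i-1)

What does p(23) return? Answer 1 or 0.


p(23) = q(22)
q(22) = p(21)
p(21) = q(20)
q(20) = p(19)
p(19) = q(18)
q(18) = p(17)
p(17) = q(16)
q(16) = p(15)
p(15) = q(14)
q(14) = p(13)
p(13) = q(12)
q(12) = p(11)
p(11) = q(10)
q(10) = p(9)
p(9) = q(8)
q(8) = p(7)
p(7) = q(6)
q(6) = p(5)
p(5) = q(4)
q(4) = p(3)
p(3) = q(2)
q(2) = p(1)
p(1) = q(0)
q(0) = 0  (base case)
Result: 0

0


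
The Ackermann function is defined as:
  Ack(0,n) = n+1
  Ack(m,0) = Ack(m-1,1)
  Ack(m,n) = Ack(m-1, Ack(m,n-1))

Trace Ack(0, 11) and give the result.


Ack(0, 11) = 12
Result: Ack(0, 11) = 12

12


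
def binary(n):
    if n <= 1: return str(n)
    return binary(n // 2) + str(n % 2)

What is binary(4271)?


binary(4271) = binary(2135) + '1'
binary(2135) = binary(1067) + '1'
binary(1067) = binary(533) + '1'
binary(533) = binary(266) + '1'
binary(266) = binary(133) + '0'
binary(133) = binary(66) + '1'
binary(66) = binary(33) + '0'
binary(33) = binary(16) + '1'
binary(16) = binary(8) + '0'
binary(8) = binary(4) + '0'
binary(4) = binary(2) + '0'
binary(2) = binary(1) + '0'
binary(1) = '1'  (base case)
Concatenating: '1' + '0' + '0' + '0' + '0' + '1' + '0' + '1' + '0' + '1' + '1' + '1' + '1' = '1000010101111'

1000010101111


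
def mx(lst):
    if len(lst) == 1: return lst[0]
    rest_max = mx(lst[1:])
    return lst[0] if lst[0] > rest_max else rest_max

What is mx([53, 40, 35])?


mx([53, 40, 35]): compare 53 with mx([40, 35])
mx([40, 35]): compare 40 with mx([35])
mx([35]) = 35  (base case)
Compare 40 with 35 -> 40
Compare 53 with 40 -> 53

53


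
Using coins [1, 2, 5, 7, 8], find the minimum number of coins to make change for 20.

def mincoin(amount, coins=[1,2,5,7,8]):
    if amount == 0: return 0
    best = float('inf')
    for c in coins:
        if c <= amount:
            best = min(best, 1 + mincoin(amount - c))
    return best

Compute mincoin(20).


Building up with DP:
mincoin(0) = 0
mincoin(1) = min(1+mincoin(0)=1+0=1) = 1
mincoin(2) = min(1+mincoin(1)=1+1=2, 1+mincoin(0)=1+0=1) = 1
mincoin(3) = min(1+mincoin(2)=1+1=2, 1+mincoin(1)=1+1=2) = 2
mincoin(4) = min(1+mincoin(3)=1+2=3, 1+mincoin(2)=1+1=2) = 2
mincoin(5) = min(1+mincoin(4)=1+2=3, 1+mincoin(3)=1+2=3, 1+mincoin(0)=1+0=1) = 1
mincoin(6) = min(1+mincoin(5)=1+1=2, 1+mincoin(4)=1+2=3, 1+mincoin(1)=1+1=2) = 2
mincoin(7) = min(1+mincoin(6)=1+2=3, 1+mincoin(5)=1+1=2, 1+mincoin(2)=1+1=2, 1+mincoin(0)=1+0=1) = 1
mincoin(8) = min(1+mincoin(7)=1+1=2, 1+mincoin(6)=1+2=3, 1+mincoin(3)=1+2=3, 1+mincoin(1)=1+1=2, 1+mincoin(0)=1+0=1) = 1
mincoin(9) = min(1+mincoin(8)=1+1=2, 1+mincoin(7)=1+1=2, 1+mincoin(4)=1+2=3, 1+mincoin(2)=1+1=2, 1+mincoin(1)=1+1=2) = 2
mincoin(10) = min(1+mincoin(9)=1+2=3, 1+mincoin(8)=1+1=2, 1+mincoin(5)=1+1=2, 1+mincoin(3)=1+2=3, 1+mincoin(2)=1+1=2) = 2
mincoin(11) = min(1+mincoin(10)=1+2=3, 1+mincoin(9)=1+2=3, 1+mincoin(6)=1+2=3, 1+mincoin(4)=1+2=3, 1+mincoin(3)=1+2=3) = 3
mincoin(12) = min(1+mincoin(11)=1+3=4, 1+mincoin(10)=1+2=3, 1+mincoin(7)=1+1=2, 1+mincoin(5)=1+1=2, 1+mincoin(4)=1+2=3) = 2
mincoin(13) = min(1+mincoin(12)=1+2=3, 1+mincoin(11)=1+3=4, 1+mincoin(8)=1+1=2, 1+mincoin(6)=1+2=3, 1+mincoin(5)=1+1=2) = 2
mincoin(14) = min(1+mincoin(13)=1+2=3, 1+mincoin(12)=1+2=3, 1+mincoin(9)=1+2=3, 1+mincoin(7)=1+1=2, 1+mincoin(6)=1+2=3) = 2
mincoin(15) = min(1+mincoin(14)=1+2=3, 1+mincoin(13)=1+2=3, 1+mincoin(10)=1+2=3, 1+mincoin(8)=1+1=2, 1+mincoin(7)=1+1=2) = 2
mincoin(16) = min(1+mincoin(15)=1+2=3, 1+mincoin(14)=1+2=3, 1+mincoin(11)=1+3=4, 1+mincoin(9)=1+2=3, 1+mincoin(8)=1+1=2) = 2
mincoin(17) = min(1+mincoin(16)=1+2=3, 1+mincoin(15)=1+2=3, 1+mincoin(12)=1+2=3, 1+mincoin(10)=1+2=3, 1+mincoin(9)=1+2=3) = 3
mincoin(18) = min(1+mincoin(17)=1+3=4, 1+mincoin(16)=1+2=3, 1+mincoin(13)=1+2=3, 1+mincoin(11)=1+3=4, 1+mincoin(10)=1+2=3) = 3
mincoin(19) = min(1+mincoin(18)=1+3=4, 1+mincoin(17)=1+3=4, 1+mincoin(14)=1+2=3, 1+mincoin(12)=1+2=3, 1+mincoin(11)=1+3=4) = 3
mincoin(20) = min(1+mincoin(19)=1+3=4, 1+mincoin(18)=1+3=4, 1+mincoin(15)=1+2=3, 1+mincoin(13)=1+2=3, 1+mincoin(12)=1+2=3) = 3

3


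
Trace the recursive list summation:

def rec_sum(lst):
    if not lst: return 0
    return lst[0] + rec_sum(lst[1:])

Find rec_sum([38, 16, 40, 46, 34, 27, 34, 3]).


rec_sum([38, 16, 40, 46, 34, 27, 34, 3]) = 38 + rec_sum([16, 40, 46, 34, 27, 34, 3])
rec_sum([16, 40, 46, 34, 27, 34, 3]) = 16 + rec_sum([40, 46, 34, 27, 34, 3])
rec_sum([40, 46, 34, 27, 34, 3]) = 40 + rec_sum([46, 34, 27, 34, 3])
rec_sum([46, 34, 27, 34, 3]) = 46 + rec_sum([34, 27, 34, 3])
rec_sum([34, 27, 34, 3]) = 34 + rec_sum([27, 34, 3])
rec_sum([27, 34, 3]) = 27 + rec_sum([34, 3])
rec_sum([34, 3]) = 34 + rec_sum([3])
rec_sum([3]) = 3 + rec_sum([])
rec_sum([]) = 0  (base case)
Total: 38 + 16 + 40 + 46 + 34 + 27 + 34 + 3 + 0 = 238

238


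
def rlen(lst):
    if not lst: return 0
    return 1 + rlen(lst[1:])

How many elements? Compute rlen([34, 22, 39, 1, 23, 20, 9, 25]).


rlen([34, 22, 39, 1, 23, 20, 9, 25]) = 1 + rlen([22, 39, 1, 23, 20, 9, 25])
rlen([22, 39, 1, 23, 20, 9, 25]) = 1 + rlen([39, 1, 23, 20, 9, 25])
rlen([39, 1, 23, 20, 9, 25]) = 1 + rlen([1, 23, 20, 9, 25])
rlen([1, 23, 20, 9, 25]) = 1 + rlen([23, 20, 9, 25])
rlen([23, 20, 9, 25]) = 1 + rlen([20, 9, 25])
rlen([20, 9, 25]) = 1 + rlen([9, 25])
rlen([9, 25]) = 1 + rlen([25])
rlen([25]) = 1 + rlen([])
rlen([]) = 0  (base case)
Unwinding: 1 + 1 + 1 + 1 + 1 + 1 + 1 + 1 + 0 = 8

8


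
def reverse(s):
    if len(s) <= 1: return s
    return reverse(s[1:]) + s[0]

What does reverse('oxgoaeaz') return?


reverse('oxgoaeaz') = reverse('xgoaeaz') + 'o'
reverse('xgoaeaz') = reverse('goaeaz') + 'x'
reverse('goaeaz') = reverse('oaeaz') + 'g'
reverse('oaeaz') = reverse('aeaz') + 'o'
reverse('aeaz') = reverse('eaz') + 'a'
reverse('eaz') = reverse('az') + 'e'
reverse('az') = reverse('z') + 'a'
reverse('z') = 'z'  (base case)
Concatenating: 'z' + 'a' + 'e' + 'a' + 'o' + 'g' + 'x' + 'o' = 'zaeaogxo'

zaeaogxo


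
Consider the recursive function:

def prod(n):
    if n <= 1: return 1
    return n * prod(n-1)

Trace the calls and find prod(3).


prod(3)
= 3 * prod(2)
= 3 * 2 * prod(1)
= 3 * 2 * 1
= 6

6


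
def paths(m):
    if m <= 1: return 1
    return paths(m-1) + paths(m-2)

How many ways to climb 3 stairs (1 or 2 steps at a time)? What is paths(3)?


Building up from base cases:
paths(0) = 1
paths(1) = 1
paths(2) = paths(1) + paths(0) = 1 + 1 = 2
paths(3) = paths(2) + paths(1) = 2 + 1 = 3

3


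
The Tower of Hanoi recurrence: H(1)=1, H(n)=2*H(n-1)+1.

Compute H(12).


H(12) = 2 * H(11) + 1
H(11) = 2 * H(10) + 1
H(10) = 2 * H(9) + 1
H(9) = 2 * H(8) + 1
H(8) = 2 * H(7) + 1
H(7) = 2 * H(6) + 1
H(6) = 2 * H(5) + 1
H(5) = 2 * H(4) + 1
H(4) = 2 * H(3) + 1
H(3) = 2 * H(2) + 1
H(2) = 2 * H(1) + 1
H(1) = 1  (base case)
H(2) = 2 * 1 + 1 = 3
H(3) = 2 * 3 + 1 = 7
H(4) = 2 * 7 + 1 = 15
H(5) = 2 * 15 + 1 = 31
H(6) = 2 * 31 + 1 = 63
H(7) = 2 * 63 + 1 = 127
H(8) = 2 * 127 + 1 = 255
H(9) = 2 * 255 + 1 = 511
H(10) = 2 * 511 + 1 = 1023
H(11) = 2 * 1023 + 1 = 2047
H(12) = 2 * 2047 + 1 = 4095

4095


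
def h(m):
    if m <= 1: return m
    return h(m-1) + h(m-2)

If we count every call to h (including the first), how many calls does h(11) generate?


Let C(n) = total calls for h(n)
C(0) = 1, C(1) = 1
C(2) = 1 + C(1) + C(0) = 1 + 1 + 1 = 3
C(3) = 1 + C(2) + C(1) = 1 + 3 + 1 = 5
C(4) = 1 + C(3) + C(2) = 1 + 5 + 3 = 9
C(5) = 1 + C(4) + C(3) = 1 + 9 + 5 = 15
C(6) = 1 + C(5) + C(4) = 1 + 15 + 9 = 25
C(7) = 1 + C(6) + C(5) = 1 + 25 + 15 = 41
C(8) = 1 + C(7) + C(6) = 1 + 41 + 25 = 67
C(9) = 1 + C(8) + C(7) = 1 + 67 + 41 = 109
C(10) = 1 + C(9) + C(8) = 1 + 109 + 67 = 177
C(11) = 1 + C(10) + C(9) = 1 + 177 + 109 = 287

287


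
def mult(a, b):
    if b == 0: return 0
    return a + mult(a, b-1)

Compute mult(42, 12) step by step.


mult(42, 12) = 42 + mult(42, 11)
mult(42, 11) = 42 + mult(42, 10)
mult(42, 10) = 42 + mult(42, 9)
mult(42, 9) = 42 + mult(42, 8)
mult(42, 8) = 42 + mult(42, 7)
mult(42, 7) = 42 + mult(42, 6)
mult(42, 6) = 42 + mult(42, 5)
mult(42, 5) = 42 + mult(42, 4)
mult(42, 4) = 42 + mult(42, 3)
mult(42, 3) = 42 + mult(42, 2)
mult(42, 2) = 42 + mult(42, 1)
mult(42, 1) = 42 + mult(42, 0)
mult(42, 0) = 0  (base case)
Total: 42 + 42 + 42 + 42 + 42 + 42 + 42 + 42 + 42 + 42 + 42 + 42 + 0 = 504

504


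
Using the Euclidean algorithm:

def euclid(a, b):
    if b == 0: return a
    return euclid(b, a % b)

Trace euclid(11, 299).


euclid(11, 299) = euclid(299, 11)
euclid(299, 11) = euclid(11, 2)
euclid(11, 2) = euclid(2, 1)
euclid(2, 1) = euclid(1, 0)
euclid(1, 0) = 1  (base case)

1


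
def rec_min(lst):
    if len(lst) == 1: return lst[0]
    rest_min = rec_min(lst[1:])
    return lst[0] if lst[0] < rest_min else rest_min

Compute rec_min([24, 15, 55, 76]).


rec_min([24, 15, 55, 76]): compare 24 with rec_min([15, 55, 76])
rec_min([15, 55, 76]): compare 15 with rec_min([55, 76])
rec_min([55, 76]): compare 55 with rec_min([76])
rec_min([76]) = 76  (base case)
Compare 55 with 76 -> 55
Compare 15 with 55 -> 15
Compare 24 with 15 -> 15

15


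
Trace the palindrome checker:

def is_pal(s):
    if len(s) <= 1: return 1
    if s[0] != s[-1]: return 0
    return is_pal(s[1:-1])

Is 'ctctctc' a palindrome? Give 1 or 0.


is_pal('ctctctc'): s[0]='c' == s[-1]='c' -> check is_pal('tctct')
is_pal('tctct'): s[0]='t' == s[-1]='t' -> check is_pal('ctc')
is_pal('ctc'): s[0]='c' == s[-1]='c' -> check is_pal('t')
is_pal('t'): len <= 1 -> return 1  (base case)
Result: 1 (palindrome)

1


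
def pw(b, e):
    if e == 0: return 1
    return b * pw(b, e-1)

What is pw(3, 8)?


pw(3, 8)
= 3 * pw(3, 7)
= 3 * 3 * pw(3, 6)
= 3 * 3 * 3 * pw(3, 5)
= 3 * 3 * 3 * 3 * pw(3, 4)
= 3 * 3 * 3 * 3 * 3 * pw(3, 3)
= 3 * 3 * 3 * 3 * 3 * 3 * pw(3, 2)
= 3 * 3 * 3 * 3 * 3 * 3 * 3 * pw(3, 1)
= 3 * 3 * 3 * 3 * 3 * 3 * 3 * 3 * pw(3, 0)
= 3 * 3 * 3 * 3 * 3 * 3 * 3 * 3 * 1
= 6561

6561


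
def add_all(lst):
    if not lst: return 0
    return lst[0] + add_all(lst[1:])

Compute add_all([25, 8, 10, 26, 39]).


add_all([25, 8, 10, 26, 39]) = 25 + add_all([8, 10, 26, 39])
add_all([8, 10, 26, 39]) = 8 + add_all([10, 26, 39])
add_all([10, 26, 39]) = 10 + add_all([26, 39])
add_all([26, 39]) = 26 + add_all([39])
add_all([39]) = 39 + add_all([])
add_all([]) = 0  (base case)
Total: 25 + 8 + 10 + 26 + 39 + 0 = 108

108


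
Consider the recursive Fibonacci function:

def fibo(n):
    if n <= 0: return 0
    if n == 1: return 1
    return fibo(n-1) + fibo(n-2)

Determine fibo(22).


Computing fibo(22) bottom-up:
fibo(0) = 0
fibo(1) = 1
fibo(2) = fibo(1) + fibo(0) = 1 + 0 = 1
fibo(3) = fibo(2) + fibo(1) = 1 + 1 = 2
fibo(4) = fibo(3) + fibo(2) = 2 + 1 = 3
fibo(5) = fibo(4) + fibo(3) = 3 + 2 = 5
fibo(6) = fibo(5) + fibo(4) = 5 + 3 = 8
fibo(7) = fibo(6) + fibo(5) = 8 + 5 = 13
fibo(8) = fibo(7) + fibo(6) = 13 + 8 = 21
fibo(9) = fibo(8) + fibo(7) = 21 + 13 = 34
fibo(10) = fibo(9) + fibo(8) = 34 + 21 = 55
fibo(11) = fibo(10) + fibo(9) = 55 + 34 = 89
fibo(12) = fibo(11) + fibo(10) = 89 + 55 = 144
fibo(13) = fibo(12) + fibo(11) = 144 + 89 = 233
fibo(14) = fibo(13) + fibo(12) = 233 + 144 = 377
fibo(15) = fibo(14) + fibo(13) = 377 + 233 = 610
fibo(16) = fibo(15) + fibo(14) = 610 + 377 = 987
fibo(17) = fibo(16) + fibo(15) = 987 + 610 = 1597
fibo(18) = fibo(17) + fibo(16) = 1597 + 987 = 2584
fibo(19) = fibo(18) + fibo(17) = 2584 + 1597 = 4181
fibo(20) = fibo(19) + fibo(18) = 4181 + 2584 = 6765
fibo(21) = fibo(20) + fibo(19) = 6765 + 4181 = 10946
fibo(22) = fibo(21) + fibo(20) = 10946 + 6765 = 17711

17711


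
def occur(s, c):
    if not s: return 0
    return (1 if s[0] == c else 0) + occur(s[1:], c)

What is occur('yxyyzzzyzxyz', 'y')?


s[0]='y' == 'y' -> 1
s[0]='x' != 'y' -> 0
s[0]='y' == 'y' -> 1
s[0]='y' == 'y' -> 1
s[0]='z' != 'y' -> 0
s[0]='z' != 'y' -> 0
s[0]='z' != 'y' -> 0
s[0]='y' == 'y' -> 1
s[0]='z' != 'y' -> 0
s[0]='x' != 'y' -> 0
s[0]='y' == 'y' -> 1
s[0]='z' != 'y' -> 0
Sum: 1 + 0 + 1 + 1 + 0 + 0 + 0 + 1 + 0 + 0 + 1 + 0 = 5

5


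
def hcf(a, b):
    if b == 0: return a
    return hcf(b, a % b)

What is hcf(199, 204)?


hcf(199, 204) = hcf(204, 199)
hcf(204, 199) = hcf(199, 5)
hcf(199, 5) = hcf(5, 4)
hcf(5, 4) = hcf(4, 1)
hcf(4, 1) = hcf(1, 0)
hcf(1, 0) = 1  (base case)

1


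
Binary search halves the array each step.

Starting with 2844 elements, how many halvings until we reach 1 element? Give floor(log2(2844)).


2844 / 2 = 1422
1422 / 2 = 711
711 / 2 = 355
355 / 2 = 177
177 / 2 = 88
88 / 2 = 44
44 / 2 = 22
22 / 2 = 11
11 / 2 = 5
5 / 2 = 2
2 / 2 = 1
Reached 1 after 11 halvings

11


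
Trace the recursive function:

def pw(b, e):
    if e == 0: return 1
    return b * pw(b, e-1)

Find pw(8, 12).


pw(8, 12)
= 8 * pw(8, 11)
= 8 * 8 * pw(8, 10)
= 8 * 8 * 8 * pw(8, 9)
= 8 * 8 * 8 * 8 * pw(8, 8)
= 8 * 8 * 8 * 8 * 8 * pw(8, 7)
= 8 * 8 * 8 * 8 * 8 * 8 * pw(8, 6)
= 8 * 8 * 8 * 8 * 8 * 8 * 8 * pw(8, 5)
= 8 * 8 * 8 * 8 * 8 * 8 * 8 * 8 * pw(8, 4)
= 8 * 8 * 8 * 8 * 8 * 8 * 8 * 8 * 8 * pw(8, 3)
= 8 * 8 * 8 * 8 * 8 * 8 * 8 * 8 * 8 * 8 * pw(8, 2)
= 8 * 8 * 8 * 8 * 8 * 8 * 8 * 8 * 8 * 8 * 8 * pw(8, 1)
= 8 * 8 * 8 * 8 * 8 * 8 * 8 * 8 * 8 * 8 * 8 * 8 * pw(8, 0)
= 8 * 8 * 8 * 8 * 8 * 8 * 8 * 8 * 8 * 8 * 8 * 8 * 1
= 68719476736

68719476736


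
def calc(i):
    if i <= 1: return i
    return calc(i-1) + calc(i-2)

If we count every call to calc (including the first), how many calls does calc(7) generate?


Let C(n) = total calls for calc(n)
C(0) = 1, C(1) = 1
C(2) = 1 + C(1) + C(0) = 1 + 1 + 1 = 3
C(3) = 1 + C(2) + C(1) = 1 + 3 + 1 = 5
C(4) = 1 + C(3) + C(2) = 1 + 5 + 3 = 9
C(5) = 1 + C(4) + C(3) = 1 + 9 + 5 = 15
C(6) = 1 + C(5) + C(4) = 1 + 15 + 9 = 25
C(7) = 1 + C(6) + C(5) = 1 + 25 + 15 = 41

41


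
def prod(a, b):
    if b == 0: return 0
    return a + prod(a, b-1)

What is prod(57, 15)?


prod(57, 15) = 57 + prod(57, 14)
prod(57, 14) = 57 + prod(57, 13)
prod(57, 13) = 57 + prod(57, 12)
prod(57, 12) = 57 + prod(57, 11)
prod(57, 11) = 57 + prod(57, 10)
prod(57, 10) = 57 + prod(57, 9)
prod(57, 9) = 57 + prod(57, 8)
prod(57, 8) = 57 + prod(57, 7)
prod(57, 7) = 57 + prod(57, 6)
prod(57, 6) = 57 + prod(57, 5)
prod(57, 5) = 57 + prod(57, 4)
prod(57, 4) = 57 + prod(57, 3)
prod(57, 3) = 57 + prod(57, 2)
prod(57, 2) = 57 + prod(57, 1)
prod(57, 1) = 57 + prod(57, 0)
prod(57, 0) = 0  (base case)
Total: 57 + 57 + 57 + 57 + 57 + 57 + 57 + 57 + 57 + 57 + 57 + 57 + 57 + 57 + 57 + 0 = 855

855


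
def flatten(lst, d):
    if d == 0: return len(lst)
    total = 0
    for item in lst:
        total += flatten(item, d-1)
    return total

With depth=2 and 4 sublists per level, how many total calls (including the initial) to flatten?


At depth 0 (root): 1 call
At depth 1: each of 1 parents calls flatten on 4 children = 4 calls
At depth 2: each of 4 parents calls flatten on 4 children = 16 calls
Total: 1 + 4 + 16 = 21

21


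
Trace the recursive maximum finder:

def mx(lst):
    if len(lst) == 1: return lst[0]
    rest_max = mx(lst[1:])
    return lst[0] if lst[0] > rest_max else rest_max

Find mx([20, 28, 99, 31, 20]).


mx([20, 28, 99, 31, 20]): compare 20 with mx([28, 99, 31, 20])
mx([28, 99, 31, 20]): compare 28 with mx([99, 31, 20])
mx([99, 31, 20]): compare 99 with mx([31, 20])
mx([31, 20]): compare 31 with mx([20])
mx([20]) = 20  (base case)
Compare 31 with 20 -> 31
Compare 99 with 31 -> 99
Compare 28 with 99 -> 99
Compare 20 with 99 -> 99

99


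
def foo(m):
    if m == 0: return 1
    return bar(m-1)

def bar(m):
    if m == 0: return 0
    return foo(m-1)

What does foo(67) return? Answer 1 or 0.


foo(67) = bar(66)
bar(66) = foo(65)
foo(65) = bar(64)
bar(64) = foo(63)
foo(63) = bar(62)
bar(62) = foo(61)
foo(61) = bar(60)
bar(60) = foo(59)
foo(59) = bar(58)
bar(58) = foo(57)
foo(57) = bar(56)
bar(56) = foo(55)
foo(55) = bar(54)
bar(54) = foo(53)
foo(53) = bar(52)
bar(52) = foo(51)
foo(51) = bar(50)
bar(50) = foo(49)
foo(49) = bar(48)
bar(48) = foo(47)
foo(47) = bar(46)
bar(46) = foo(45)
foo(45) = bar(44)
bar(44) = foo(43)
foo(43) = bar(42)
bar(42) = foo(41)
foo(41) = bar(40)
bar(40) = foo(39)
foo(39) = bar(38)
bar(38) = foo(37)
foo(37) = bar(36)
bar(36) = foo(35)
foo(35) = bar(34)
bar(34) = foo(33)
foo(33) = bar(32)
bar(32) = foo(31)
foo(31) = bar(30)
bar(30) = foo(29)
foo(29) = bar(28)
bar(28) = foo(27)
foo(27) = bar(26)
bar(26) = foo(25)
foo(25) = bar(24)
bar(24) = foo(23)
foo(23) = bar(22)
bar(22) = foo(21)
foo(21) = bar(20)
bar(20) = foo(19)
foo(19) = bar(18)
bar(18) = foo(17)
foo(17) = bar(16)
bar(16) = foo(15)
foo(15) = bar(14)
bar(14) = foo(13)
foo(13) = bar(12)
bar(12) = foo(11)
foo(11) = bar(10)
bar(10) = foo(9)
foo(9) = bar(8)
bar(8) = foo(7)
foo(7) = bar(6)
bar(6) = foo(5)
foo(5) = bar(4)
bar(4) = foo(3)
foo(3) = bar(2)
bar(2) = foo(1)
foo(1) = bar(0)
bar(0) = 0  (base case)
Result: 0

0


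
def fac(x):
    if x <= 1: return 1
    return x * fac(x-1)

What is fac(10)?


fac(10)
= 10 * fac(9)
= 10 * 9 * fac(8)
= 10 * 9 * 8 * fac(7)
= 10 * 9 * 8 * 7 * fac(6)
= 10 * 9 * 8 * 7 * 6 * fac(5)
= 10 * 9 * 8 * 7 * 6 * 5 * fac(4)
= 10 * 9 * 8 * 7 * 6 * 5 * 4 * fac(3)
= 10 * 9 * 8 * 7 * 6 * 5 * 4 * 3 * fac(2)
= 10 * 9 * 8 * 7 * 6 * 5 * 4 * 3 * 2 * fac(1)
= 10 * 9 * 8 * 7 * 6 * 5 * 4 * 3 * 2 * 1
= 3628800

3628800


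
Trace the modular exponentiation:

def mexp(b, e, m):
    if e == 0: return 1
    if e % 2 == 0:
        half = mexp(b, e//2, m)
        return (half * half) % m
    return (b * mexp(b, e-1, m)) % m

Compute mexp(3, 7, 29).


mexp(3, 7, 29): e is odd, compute mexp(3, 6, 29)
  mexp(3, 6, 29): e is even, compute mexp(3, 3, 29)
    mexp(3, 3, 29): e is odd, compute mexp(3, 2, 29)
      mexp(3, 2, 29): e is even, compute mexp(3, 1, 29)
        mexp(3, 1, 29): e is odd, compute mexp(3, 0, 29)
          mexp(3, 0, 29) = 1
        (3 * 1) % 29 = 3
      half=3, (3*3) % 29 = 9
    (3 * 9) % 29 = 27
  half=27, (27*27) % 29 = 4
(3 * 4) % 29 = 12

12


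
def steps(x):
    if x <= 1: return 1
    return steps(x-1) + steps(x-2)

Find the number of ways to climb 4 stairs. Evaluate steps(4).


Building up from base cases:
steps(0) = 1
steps(1) = 1
steps(2) = steps(1) + steps(0) = 1 + 1 = 2
steps(3) = steps(2) + steps(1) = 2 + 1 = 3
steps(4) = steps(3) + steps(2) = 3 + 2 = 5

5


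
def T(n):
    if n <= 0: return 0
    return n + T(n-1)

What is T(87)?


T(87)
= 87 + 86 + 85 + 84 + 83 + 82 + 81 + 80 + 79 + 78 + 77 + 76 + 75 + 74 + 73 + 72 + 71 + 70 + 69 + 68 + 67 + 66 + 65 + 64 + 63 + 62 + 61 + 60 + 59 + 58 + 57 + 56 + 55 + 54 + 53 + 52 + 51 + 50 + 49 + 48 + 47 + 46 + 45 + 44 + 43 + 42 + 41 + 40 + 39 + 38 + 37 + 36 + 35 + 34 + 33 + 32 + 31 + 30 + 29 + 28 + 27 + 26 + 25 + 24 + 23 + 22 + 21 + 20 + 19 + 18 + 17 + 16 + 15 + 14 + 13 + 12 + 11 + 10 + 9 + 8 + 7 + 6 + 5 + 4 + 3 + 2 + 1 + T(0)
= 87 + 86 + 85 + 84 + 83 + 82 + 81 + 80 + 79 + 78 + 77 + 76 + 75 + 74 + 73 + 72 + 71 + 70 + 69 + 68 + 67 + 66 + 65 + 64 + 63 + 62 + 61 + 60 + 59 + 58 + 57 + 56 + 55 + 54 + 53 + 52 + 51 + 50 + 49 + 48 + 47 + 46 + 45 + 44 + 43 + 42 + 41 + 40 + 39 + 38 + 37 + 36 + 35 + 34 + 33 + 32 + 31 + 30 + 29 + 28 + 27 + 26 + 25 + 24 + 23 + 22 + 21 + 20 + 19 + 18 + 17 + 16 + 15 + 14 + 13 + 12 + 11 + 10 + 9 + 8 + 7 + 6 + 5 + 4 + 3 + 2 + 1 + 0
= 3828

3828


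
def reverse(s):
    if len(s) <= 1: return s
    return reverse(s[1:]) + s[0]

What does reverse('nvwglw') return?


reverse('nvwglw') = reverse('vwglw') + 'n'
reverse('vwglw') = reverse('wglw') + 'v'
reverse('wglw') = reverse('glw') + 'w'
reverse('glw') = reverse('lw') + 'g'
reverse('lw') = reverse('w') + 'l'
reverse('w') = 'w'  (base case)
Concatenating: 'w' + 'l' + 'g' + 'w' + 'v' + 'n' = 'wlgwvn'

wlgwvn


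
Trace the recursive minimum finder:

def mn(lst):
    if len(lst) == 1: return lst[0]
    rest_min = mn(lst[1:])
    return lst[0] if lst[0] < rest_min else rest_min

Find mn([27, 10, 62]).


mn([27, 10, 62]): compare 27 with mn([10, 62])
mn([10, 62]): compare 10 with mn([62])
mn([62]) = 62  (base case)
Compare 10 with 62 -> 10
Compare 27 with 10 -> 10

10


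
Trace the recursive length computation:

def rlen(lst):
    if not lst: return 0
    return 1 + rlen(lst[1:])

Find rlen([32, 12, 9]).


rlen([32, 12, 9]) = 1 + rlen([12, 9])
rlen([12, 9]) = 1 + rlen([9])
rlen([9]) = 1 + rlen([])
rlen([]) = 0  (base case)
Unwinding: 1 + 1 + 1 + 0 = 3

3


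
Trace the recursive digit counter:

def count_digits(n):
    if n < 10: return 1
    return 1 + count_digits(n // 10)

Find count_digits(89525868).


count_digits(89525868) = 1 + count_digits(8952586)
count_digits(8952586) = 1 + count_digits(895258)
count_digits(895258) = 1 + count_digits(89525)
count_digits(89525) = 1 + count_digits(8952)
count_digits(8952) = 1 + count_digits(895)
count_digits(895) = 1 + count_digits(89)
count_digits(89) = 1 + count_digits(8)
count_digits(8) = 1  (base case: 8 < 10)
Unwinding: 1 + 1 + 1 + 1 + 1 + 1 + 1 + 1 = 8

8


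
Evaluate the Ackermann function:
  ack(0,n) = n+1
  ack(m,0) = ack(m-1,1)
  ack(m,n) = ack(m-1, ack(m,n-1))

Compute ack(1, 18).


ack(1, 18) = ack(0, ack(1, 17))
  ack(1, 17) = ack(0, ack(1, 16))
    ack(1, 16) = ack(0, ack(1, 15))
      ack(1, 15) = ack(0, ack(1, 14))
        ack(1, 14) = ack(0, ack(1, 13))
          ack(1, 13) = ack(0, ack(1, 12))
          ack(1, 12) = ack(0, ack(1, 11))
          ack(1, 11) = ack(0, ack(1, 10))
          ack(1, 10) = ack(0, ack(1, 9))
          ack(1, 9) = ack(0, ack(1, 8))
          ack(1, 8) = ack(0, ack(1, 7))
          ack(1, 7) = ack(0, ack(1, 6))
          ack(1, 6) = ack(0, ack(1, 5))
          ack(1, 5) = ack(0, ack(1, 4))
          ack(1, 4) = ack(0, ack(1, 3))
          ack(1, 3) = ack(0, ack(1, 2))
          ack(1, 2) = ack(0, ack(1, 1))
          ack(1, 1) = ack(0, ack(1, 0))
          ack(1, 0) = ack(0, 1)
          ack(0, 1) = 2
            = ack(0, 2)
          ack(0, 2) = 3
            = ack(0, 3)
          ack(0, 3) = 4
            = ack(0, 4)
... (trace truncated)
Result: ack(1, 18) = 20

20


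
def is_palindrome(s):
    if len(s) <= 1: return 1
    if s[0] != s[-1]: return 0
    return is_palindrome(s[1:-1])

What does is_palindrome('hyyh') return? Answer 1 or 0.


is_palindrome('hyyh'): s[0]='h' == s[-1]='h' -> check is_palindrome('yy')
is_palindrome('yy'): s[0]='y' == s[-1]='y' -> check is_palindrome('')
is_palindrome(''): len <= 1 -> return 1  (base case)
Result: 1 (palindrome)

1


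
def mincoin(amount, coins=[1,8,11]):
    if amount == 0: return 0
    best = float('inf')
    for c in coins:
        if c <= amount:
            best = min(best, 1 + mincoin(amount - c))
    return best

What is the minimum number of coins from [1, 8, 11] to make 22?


Building up with DP:
mincoin(0) = 0
mincoin(1) = min(1+mincoin(0)=1+0=1) = 1
mincoin(2) = min(1+mincoin(1)=1+1=2) = 2
mincoin(3) = min(1+mincoin(2)=1+2=3) = 3
mincoin(4) = min(1+mincoin(3)=1+3=4) = 4
mincoin(5) = min(1+mincoin(4)=1+4=5) = 5
mincoin(6) = min(1+mincoin(5)=1+5=6) = 6
mincoin(7) = min(1+mincoin(6)=1+6=7) = 7
mincoin(8) = min(1+mincoin(7)=1+7=8, 1+mincoin(0)=1+0=1) = 1
mincoin(9) = min(1+mincoin(8)=1+1=2, 1+mincoin(1)=1+1=2) = 2
mincoin(10) = min(1+mincoin(9)=1+2=3, 1+mincoin(2)=1+2=3) = 3
mincoin(11) = min(1+mincoin(10)=1+3=4, 1+mincoin(3)=1+3=4, 1+mincoin(0)=1+0=1) = 1
mincoin(12) = min(1+mincoin(11)=1+1=2, 1+mincoin(4)=1+4=5, 1+mincoin(1)=1+1=2) = 2
mincoin(13) = min(1+mincoin(12)=1+2=3, 1+mincoin(5)=1+5=6, 1+mincoin(2)=1+2=3) = 3
mincoin(14) = min(1+mincoin(13)=1+3=4, 1+mincoin(6)=1+6=7, 1+mincoin(3)=1+3=4) = 4
mincoin(15) = min(1+mincoin(14)=1+4=5, 1+mincoin(7)=1+7=8, 1+mincoin(4)=1+4=5) = 5
mincoin(16) = min(1+mincoin(15)=1+5=6, 1+mincoin(8)=1+1=2, 1+mincoin(5)=1+5=6) = 2
mincoin(17) = min(1+mincoin(16)=1+2=3, 1+mincoin(9)=1+2=3, 1+mincoin(6)=1+6=7) = 3
mincoin(18) = min(1+mincoin(17)=1+3=4, 1+mincoin(10)=1+3=4, 1+mincoin(7)=1+7=8) = 4
mincoin(19) = min(1+mincoin(18)=1+4=5, 1+mincoin(11)=1+1=2, 1+mincoin(8)=1+1=2) = 2
mincoin(20) = min(1+mincoin(19)=1+2=3, 1+mincoin(12)=1+2=3, 1+mincoin(9)=1+2=3) = 3
mincoin(21) = min(1+mincoin(20)=1+3=4, 1+mincoin(13)=1+3=4, 1+mincoin(10)=1+3=4) = 4
mincoin(22) = min(1+mincoin(21)=1+4=5, 1+mincoin(14)=1+4=5, 1+mincoin(11)=1+1=2) = 2

2


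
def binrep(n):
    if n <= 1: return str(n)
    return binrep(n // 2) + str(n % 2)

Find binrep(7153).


binrep(7153) = binrep(3576) + '1'
binrep(3576) = binrep(1788) + '0'
binrep(1788) = binrep(894) + '0'
binrep(894) = binrep(447) + '0'
binrep(447) = binrep(223) + '1'
binrep(223) = binrep(111) + '1'
binrep(111) = binrep(55) + '1'
binrep(55) = binrep(27) + '1'
binrep(27) = binrep(13) + '1'
binrep(13) = binrep(6) + '1'
binrep(6) = binrep(3) + '0'
binrep(3) = binrep(1) + '1'
binrep(1) = '1'  (base case)
Concatenating: '1' + '1' + '0' + '1' + '1' + '1' + '1' + '1' + '1' + '0' + '0' + '0' + '1' = '1101111110001'

1101111110001


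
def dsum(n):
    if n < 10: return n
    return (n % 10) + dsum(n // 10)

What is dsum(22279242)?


dsum(22279242) = 2 + dsum(2227924)
dsum(2227924) = 4 + dsum(222792)
dsum(222792) = 2 + dsum(22279)
dsum(22279) = 9 + dsum(2227)
dsum(2227) = 7 + dsum(222)
dsum(222) = 2 + dsum(22)
dsum(22) = 2 + dsum(2)
dsum(2) = 2  (base case)
Total: 2 + 4 + 2 + 9 + 7 + 2 + 2 + 2 = 30

30


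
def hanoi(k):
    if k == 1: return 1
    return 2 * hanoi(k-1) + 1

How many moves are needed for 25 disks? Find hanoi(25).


hanoi(25) = 2 * hanoi(24) + 1
hanoi(24) = 2 * hanoi(23) + 1
hanoi(23) = 2 * hanoi(22) + 1
hanoi(22) = 2 * hanoi(21) + 1
hanoi(21) = 2 * hanoi(20) + 1
hanoi(20) = 2 * hanoi(19) + 1
hanoi(19) = 2 * hanoi(18) + 1
hanoi(18) = 2 * hanoi(17) + 1
hanoi(17) = 2 * hanoi(16) + 1
hanoi(16) = 2 * hanoi(15) + 1
hanoi(15) = 2 * hanoi(14) + 1
hanoi(14) = 2 * hanoi(13) + 1
hanoi(13) = 2 * hanoi(12) + 1
hanoi(12) = 2 * hanoi(11) + 1
hanoi(11) = 2 * hanoi(10) + 1
hanoi(10) = 2 * hanoi(9) + 1
hanoi(9) = 2 * hanoi(8) + 1
hanoi(8) = 2 * hanoi(7) + 1
hanoi(7) = 2 * hanoi(6) + 1
hanoi(6) = 2 * hanoi(5) + 1
hanoi(5) = 2 * hanoi(4) + 1
hanoi(4) = 2 * hanoi(3) + 1
hanoi(3) = 2 * hanoi(2) + 1
hanoi(2) = 2 * hanoi(1) + 1
hanoi(1) = 1  (base case)
hanoi(2) = 2 * 1 + 1 = 3
hanoi(3) = 2 * 3 + 1 = 7
hanoi(4) = 2 * 7 + 1 = 15
hanoi(5) = 2 * 15 + 1 = 31
hanoi(6) = 2 * 31 + 1 = 63
hanoi(7) = 2 * 63 + 1 = 127
hanoi(8) = 2 * 127 + 1 = 255
hanoi(9) = 2 * 255 + 1 = 511
hanoi(10) = 2 * 511 + 1 = 1023
hanoi(11) = 2 * 1023 + 1 = 2047
hanoi(12) = 2 * 2047 + 1 = 4095
hanoi(13) = 2 * 4095 + 1 = 8191
hanoi(14) = 2 * 8191 + 1 = 16383
hanoi(15) = 2 * 16383 + 1 = 32767
hanoi(16) = 2 * 32767 + 1 = 65535
hanoi(17) = 2 * 65535 + 1 = 131071
hanoi(18) = 2 * 131071 + 1 = 262143
hanoi(19) = 2 * 262143 + 1 = 524287
hanoi(20) = 2 * 524287 + 1 = 1048575
hanoi(21) = 2 * 1048575 + 1 = 2097151
hanoi(22) = 2 * 2097151 + 1 = 4194303
hanoi(23) = 2 * 4194303 + 1 = 8388607
hanoi(24) = 2 * 8388607 + 1 = 16777215
hanoi(25) = 2 * 16777215 + 1 = 33554431

33554431
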